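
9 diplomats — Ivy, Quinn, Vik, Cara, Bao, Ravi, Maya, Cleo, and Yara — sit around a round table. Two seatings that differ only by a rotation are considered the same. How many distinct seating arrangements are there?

Around a circle, 9 distinct people have 9!/9 = (8)! = 40320 rotationally distinct seatings.

40320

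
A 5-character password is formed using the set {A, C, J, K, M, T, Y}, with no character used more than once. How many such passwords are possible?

2520

Choose and order 5 of the 7 symbols: the first character has 7 options, the next 6, and so on down to 3.
7 × 6 × 5 × 4 × 3 = 2520.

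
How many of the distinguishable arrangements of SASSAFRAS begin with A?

840

With the first slot taken by A, it remains to arrange the other 8 letters (SSSAFRAS).
Those 8 letters have A appearing twice and S appearing 4 times, giving (8)!/(4!·2!) = 840.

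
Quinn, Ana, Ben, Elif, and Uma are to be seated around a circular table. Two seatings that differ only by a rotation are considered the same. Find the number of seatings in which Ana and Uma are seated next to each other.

Glue Ana and Uma into a block (2 internal orders). Seating 4 units around a circle gives (3)! arrangements.
So 2 × (3)! = 2 × 6 = 12.

12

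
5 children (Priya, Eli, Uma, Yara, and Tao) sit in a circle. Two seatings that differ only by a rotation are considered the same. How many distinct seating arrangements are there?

24

Around a circle, 5 distinct people have 5!/5 = (4)! = 24 rotationally distinct seatings.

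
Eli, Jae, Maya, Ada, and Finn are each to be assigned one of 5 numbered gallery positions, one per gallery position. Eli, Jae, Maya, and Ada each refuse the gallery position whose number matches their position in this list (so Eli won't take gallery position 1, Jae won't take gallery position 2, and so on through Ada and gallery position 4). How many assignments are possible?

53

Let Aᵢ (for 1 ≤ i ≤ 4) be the placements that put person i in their forbidden gallery position. Any j of these fix j positions, leaving (5−j)! ways to fill the rest, and there are C(4,j) ways to pick which j.
By inclusion–exclusion, the number of valid placements is Σ_{j=0}^{4} (−1)^j C(4,j)·(5−j)!.
Computing: 120 − 96 + 36 − 8 + 1 = 53.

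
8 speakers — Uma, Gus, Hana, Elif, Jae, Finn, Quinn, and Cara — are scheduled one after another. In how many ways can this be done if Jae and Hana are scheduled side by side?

10080

Place the 6 others and the Jae-Hana pair as 7 objects in a line; the pair has 2 internal arrangements.
That gives 2 × 7! = 2 × 5040 = 10080.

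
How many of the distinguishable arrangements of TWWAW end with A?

4

Fix A in the last position and arrange the remaining 4 letters.
Those 4 letters have W appearing 3 times, giving (4)!/(3!) = 4.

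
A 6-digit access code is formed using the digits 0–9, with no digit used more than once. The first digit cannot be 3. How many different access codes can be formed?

136080

The first digit has 10−1 = 9 choices (anything except 3).
The remaining 5 digits are filled from the other 9 symbols without repetition: 9 × 8 × 7 × 6 × 5 = 15120.
Total: 9 × 15120 = 136080.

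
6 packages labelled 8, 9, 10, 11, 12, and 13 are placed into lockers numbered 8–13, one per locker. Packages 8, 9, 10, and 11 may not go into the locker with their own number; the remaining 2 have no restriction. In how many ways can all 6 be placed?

362

Let Aᵢ (for 8 ≤ i ≤ 11) be the placements that put package i in its forbidden locker. Any j of these fix j positions, leaving (6−j)! ways to fill the rest, and there are C(4,j) ways to pick which j.
By inclusion–exclusion, the number of valid placements is Σ_{j=0}^{4} (−1)^j C(4,j)·(6−j)!.
Computing: 720 − 480 + 144 − 24 + 2 = 362.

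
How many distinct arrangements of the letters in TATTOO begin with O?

20

Fix O in the first position and arrange the remaining 5 letters.
Those 5 letters have T appearing 3 times, giving (5)!/(3!) = 20.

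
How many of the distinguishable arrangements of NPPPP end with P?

4

With the last slot taken by P, it remains to arrange the other 4 letters (NPPP).
Those 4 letters have P appearing 3 times, giving (4)!/(3!) = 4.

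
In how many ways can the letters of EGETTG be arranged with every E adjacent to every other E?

30

Treat the 2 copies of E as a single block. The multiset to arrange is then {EE, G, G, T, T}, 5 items in all.
That gives (5)!/(2!·2!) = 30 arrangements.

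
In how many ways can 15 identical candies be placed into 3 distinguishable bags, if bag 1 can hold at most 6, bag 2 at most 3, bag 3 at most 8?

6

Ignoring the caps, the number of non-negative solutions to x_1+…+x_3 = 15 is C(17,2) = 136.
Subtract solutions that violate a single cap (substitute x_i' = x_i − (cap_i+1)): x_1 ≥ 7 gives C(10,2) = 45; x_2 ≥ 4 gives C(13,2) = 78; x_3 ≥ 9 gives C(8,2) = 28. Together 151.
Add back pairs where two caps are both exceeded: 15 + 0 + 6 = 21.
By inclusion–exclusion the count is 136 − 151 + 21 = 6.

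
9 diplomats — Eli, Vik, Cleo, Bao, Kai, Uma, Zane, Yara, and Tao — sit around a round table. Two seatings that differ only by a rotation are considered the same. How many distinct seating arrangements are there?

Seat Eli anywhere (absorbing the rotational symmetry), then permute the other 8: (8)! = 40320.

40320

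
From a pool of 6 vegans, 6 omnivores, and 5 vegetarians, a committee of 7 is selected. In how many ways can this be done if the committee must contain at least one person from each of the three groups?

17996

With no constraint there are C(17,7) = 19448 possible selections.
Selections missing a whole group: no vegans → C(11,7) = 330; no omnivores → C(11,7) = 330; no vegetarians → C(12,7) = 792.
Add back selections omitting two groups (i.e. drawn from a single group): C(6,7) + C(6,7) + C(5,7) = 0.
By inclusion–exclusion: 19448 − 1452 + 0 = 17996.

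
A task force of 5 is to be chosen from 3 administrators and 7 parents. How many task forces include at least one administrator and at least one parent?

With no constraint there are C(10,5) = 252 possible selections.
Selections missing a whole group: no administrators → C(7,5) = 21; no parents → C(3,5) = 0.
Both groups omitted at once is impossible, so 252 − 21 = 231.

231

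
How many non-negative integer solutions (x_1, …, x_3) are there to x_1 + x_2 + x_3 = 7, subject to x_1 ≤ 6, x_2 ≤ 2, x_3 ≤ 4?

Ignoring the caps, the number of non-negative solutions to x_1+…+x_3 = 7 is C(9,2) = 36.
Subtract solutions that violate a single cap (substitute x_i' = x_i − (cap_i+1)): x_1 ≥ 7 gives C(2,2) = 1; x_2 ≥ 3 gives C(6,2) = 15; x_3 ≥ 5 gives C(4,2) = 6. Together 22.
No two caps can be exceeded simultaneously, so the pair terms are all 0.
By inclusion–exclusion the count is 36 − 22 + 0 = 14.

14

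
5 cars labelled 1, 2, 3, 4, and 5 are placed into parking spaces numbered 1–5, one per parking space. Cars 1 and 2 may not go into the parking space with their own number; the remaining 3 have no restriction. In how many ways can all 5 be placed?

78

Let Aᵢ (for i ∈ {1, 2}) be the placements that put car i in its forbidden parking space. Any j of these fix j positions, leaving (5−j)! ways to fill the rest, and there are C(2,j) ways to pick which j.
By inclusion–exclusion, the number of valid placements is Σ_{j=0}^{2} (−1)^j C(2,j)·(5−j)!.
Computing: 120 − 48 + 6 = 78.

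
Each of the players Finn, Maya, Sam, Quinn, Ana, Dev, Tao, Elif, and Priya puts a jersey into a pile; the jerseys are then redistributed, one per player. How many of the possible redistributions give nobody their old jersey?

Count assignments avoiding every fixed point. For any j of the 9 players fixed to their old jersey, the other 9−j can be arranged in (9−j)! ways.
By inclusion–exclusion this is Σ_{j=0}^{9} (−1)^j C(9,j)·(9−j)!.
Computing: 362880 − 362880 + 181440 − 60480 + 15120 − 3024 + 504 − 72 + 9 − 1 = 133496.

133496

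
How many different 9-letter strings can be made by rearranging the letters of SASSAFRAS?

2520

Letter multiplicities in SASSAFRAS: A×3, F×1, R×1, S×4.
The number of distinct arrangements is 9!/(4!·3!) = 362880/144 = 2520.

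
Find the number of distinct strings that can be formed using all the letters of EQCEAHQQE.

10080

EQCEAHQQE has 9 letters with E appearing 3 times and Q appearing 3 times.
Dividing 9! = 362880 by 3!·3! = 36 for the repeated letters gives 10080.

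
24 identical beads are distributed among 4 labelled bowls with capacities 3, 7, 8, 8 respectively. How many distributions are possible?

10

Ignoring the caps, the number of non-negative solutions to x_1+…+x_4 = 24 is C(27,3) = 2925.
Subtract solutions that violate a single cap (substitute x_i' = x_i − (cap_i+1)): x_1 ≥ 4 gives C(23,3) = 1771; x_2 ≥ 8 gives C(19,3) = 969; x_3 ≥ 9 gives C(18,3) = 816; x_4 ≥ 9 gives C(18,3) = 816. Together 4372.
Add back pairs where two caps are both exceeded: 455 + 364 + 364 + 120 + 120 + 84 = 1507.
Subtract triples: 20 + 20 + 10 + 0 = 50.
By inclusion–exclusion the count is 2925 − 4372 + 1507 − 50 = 10.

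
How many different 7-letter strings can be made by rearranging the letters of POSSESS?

POSSESS has 7 letters with S appearing 4 times.
The number of distinct arrangements is 7!/(4!) = 5040/24 = 210.

210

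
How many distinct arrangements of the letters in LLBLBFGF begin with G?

210

Fix G in the first position and arrange the remaining 7 letters.
Those 7 letters have B appearing twice, F appearing twice, and L appearing 3 times, giving (7)!/(3!·2!·2!) = 210.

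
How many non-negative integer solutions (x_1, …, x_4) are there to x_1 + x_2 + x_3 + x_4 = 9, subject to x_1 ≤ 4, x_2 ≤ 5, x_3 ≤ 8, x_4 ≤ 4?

129

Ignoring the caps, the number of non-negative solutions to x_1+…+x_4 = 9 is C(12,3) = 220.
Subtract solutions that violate a single cap (substitute x_i' = x_i − (cap_i+1)): x_1 ≥ 5 gives C(7,3) = 35; x_2 ≥ 6 gives C(6,3) = 20; x_3 ≥ 9 gives C(3,3) = 1; x_4 ≥ 5 gives C(7,3) = 35. Together 91.
No two caps can be exceeded simultaneously, so the pair terms are all 0.
By inclusion–exclusion the count is 220 − 91 + 0 = 129.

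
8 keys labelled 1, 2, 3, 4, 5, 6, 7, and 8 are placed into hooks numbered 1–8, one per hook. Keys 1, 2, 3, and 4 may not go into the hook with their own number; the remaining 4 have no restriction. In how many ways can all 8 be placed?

Let Aᵢ (for 1 ≤ i ≤ 4) be the placements that put key i in its forbidden hook. Any j of these fix j positions, leaving (8−j)! ways to fill the rest, and there are C(4,j) ways to pick which j.
By inclusion–exclusion, the number of valid placements is Σ_{j=0}^{4} (−1)^j C(4,j)·(8−j)!.
Computing: 40320 − 20160 + 4320 − 480 + 24 = 24024.

24024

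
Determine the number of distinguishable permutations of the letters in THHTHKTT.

The 8 letters of THHTHKTT have repeats: H appearing 3 times and T appearing 4 times.
The number of distinct arrangements is 8!/(4!·3!) = 40320/144 = 280.

280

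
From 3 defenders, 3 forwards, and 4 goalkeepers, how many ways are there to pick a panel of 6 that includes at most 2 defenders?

175

Split by how many defenders are chosen (0 through 2).
Sum: C(3,0)·C(7,6) + C(3,1)·C(7,5) + C(3,2)·C(7,4) = 7 + 63 + 105 = 175.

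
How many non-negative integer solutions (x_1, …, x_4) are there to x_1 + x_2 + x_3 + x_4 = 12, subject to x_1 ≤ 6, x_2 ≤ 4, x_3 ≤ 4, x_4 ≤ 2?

Ignoring the caps, the number of non-negative solutions to x_1+…+x_4 = 12 is C(15,3) = 455.
Subtract solutions that violate a single cap (substitute x_i' = x_i − (cap_i+1)): x_1 ≥ 7 gives C(8,3) = 56; x_2 ≥ 5 gives C(10,3) = 120; x_3 ≥ 5 gives C(10,3) = 120; x_4 ≥ 3 gives C(12,3) = 220. Together 516.
Add back pairs where two caps are both exceeded: 1 + 1 + 10 + 10 + 35 + 35 = 92.
By inclusion–exclusion the count is 455 − 516 + 92 = 31.

31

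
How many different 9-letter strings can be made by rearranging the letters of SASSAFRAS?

2520

The 9 letters of SASSAFRAS have repeats: A appearing 3 times and S appearing 4 times.
So there are 9! / (4!·3!) = 2520 distinguishable arrangements.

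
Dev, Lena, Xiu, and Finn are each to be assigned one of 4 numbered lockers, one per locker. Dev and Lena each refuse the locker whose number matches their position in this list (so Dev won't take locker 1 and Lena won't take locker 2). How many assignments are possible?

Let Aᵢ (for i ∈ {1, 2}) be the placements that put person i in their forbidden locker. Any j of these fix j positions, leaving (4−j)! ways to fill the rest, and there are C(2,j) ways to pick which j.
By inclusion–exclusion, the number of valid placements is Σ_{j=0}^{2} (−1)^j C(2,j)·(4−j)!.
Computing: 24 − 12 + 2 = 14.

14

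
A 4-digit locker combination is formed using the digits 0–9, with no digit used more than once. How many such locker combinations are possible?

5040

This is a permutation of 4 out of 10: P(10,4) = 10!/6!.
10 × 9 × 8 × 7 = 5040.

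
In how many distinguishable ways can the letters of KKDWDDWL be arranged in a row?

1680

KKDWDDWL has 8 letters with D appearing 3 times, K appearing twice, and W appearing twice.
So there are 8! / (3!·2!·2!) = 1680 distinguishable arrangements.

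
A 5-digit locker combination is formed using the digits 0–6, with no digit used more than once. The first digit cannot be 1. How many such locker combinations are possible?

The first digit has 7−1 = 6 choices (anything except 1).
The remaining 4 digits are filled from the other 6 symbols without repetition: 6 × 5 × 4 × 3 = 360.
Total: 6 × 360 = 2160.

2160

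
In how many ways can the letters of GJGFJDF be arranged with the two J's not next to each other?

There are 7!/(2!·2!·2!) = 630 arrangements of GJGFJDF in total.
Arrangements with the J's together: treat JJ as one letter, giving (6)!/(2!·2!) = 180.
Hence 630 − 180 = 450.

450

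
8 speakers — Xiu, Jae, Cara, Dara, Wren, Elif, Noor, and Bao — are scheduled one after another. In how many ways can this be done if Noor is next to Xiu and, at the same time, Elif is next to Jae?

Treat {Noor,Xiu} as one block (2 orders) and {Elif,Jae} as another (2 orders).
That leaves 6 units to arrange: 2 × 2 × 6! = 4 × 720 = 2880.

2880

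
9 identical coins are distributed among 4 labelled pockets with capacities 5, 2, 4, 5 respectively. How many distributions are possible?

67

Without the upper bounds there are C(12,3) = 220 ways to split 9 among 4 pockets.
Subtract solutions that violate a single cap (substitute x_i' = x_i − (cap_i+1)): x_1 ≥ 6 gives C(6,3) = 20; x_2 ≥ 3 gives C(9,3) = 84; x_3 ≥ 5 gives C(7,3) = 35; x_4 ≥ 6 gives C(6,3) = 20. Together 159.
Add back pairs where two caps are both exceeded: 1 + 0 + 0 + 4 + 1 + 0 = 6.
By inclusion–exclusion the count is 220 − 159 + 6 = 67.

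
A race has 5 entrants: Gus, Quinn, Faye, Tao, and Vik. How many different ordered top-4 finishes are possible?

This is an ordered selection of 4 from 5: P(5,4).
That gives 5 × 4 × 3 × 2 = 120.

120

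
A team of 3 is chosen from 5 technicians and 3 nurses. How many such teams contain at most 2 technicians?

46

Split by how many technicians are chosen (0 through 2).
Sum: C(5,0)·C(3,3) + C(5,1)·C(3,2) + C(5,2)·C(3,1) = 1 + 15 + 30 = 46.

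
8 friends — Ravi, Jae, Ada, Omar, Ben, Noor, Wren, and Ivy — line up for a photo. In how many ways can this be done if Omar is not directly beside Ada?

30240

Of the 8! = 40320 arrangements, those with Omar and Ada adjacent number 2 × 7! = 10080 (treat the pair as a block with 2 internal orders).
Complementary counting: 40320 − 10080 = 30240.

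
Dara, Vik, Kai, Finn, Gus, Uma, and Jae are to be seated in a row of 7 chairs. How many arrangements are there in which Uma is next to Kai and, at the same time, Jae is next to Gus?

Treat {Uma,Kai} as one block (2 orders) and {Jae,Gus} as another (2 orders).
That leaves 5 units to arrange: 2 × 2 × 5! = 4 × 120 = 480.

480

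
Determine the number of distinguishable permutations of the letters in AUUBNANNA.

5040

AUUBNANNA has 9 letters with A appearing 3 times, N appearing 3 times, and U appearing twice.
The number of distinct arrangements is 9!/(3!·3!·2!) = 362880/72 = 5040.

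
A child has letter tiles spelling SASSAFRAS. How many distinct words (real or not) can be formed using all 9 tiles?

The 9 letters of SASSAFRAS have repeats: A appearing 3 times and S appearing 4 times.
Dividing 9! = 362880 by 4!·3! = 144 for the repeated letters gives 2520.

2520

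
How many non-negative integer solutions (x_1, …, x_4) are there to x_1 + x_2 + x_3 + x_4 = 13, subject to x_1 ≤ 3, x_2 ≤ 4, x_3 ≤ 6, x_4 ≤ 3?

20

Ignoring the caps, the number of non-negative solutions to x_1+…+x_4 = 13 is C(16,3) = 560.
Subtract solutions that violate a single cap (substitute x_i' = x_i − (cap_i+1)): x_1 ≥ 4 gives C(12,3) = 220; x_2 ≥ 5 gives C(11,3) = 165; x_3 ≥ 7 gives C(9,3) = 84; x_4 ≥ 4 gives C(12,3) = 220. Together 689.
Add back pairs where two caps are both exceeded: 35 + 10 + 56 + 4 + 35 + 10 = 150.
Subtract triples: 0 + 1 + 0 + 0 = 1.
By inclusion–exclusion the count is 560 − 689 + 150 − 1 = 20.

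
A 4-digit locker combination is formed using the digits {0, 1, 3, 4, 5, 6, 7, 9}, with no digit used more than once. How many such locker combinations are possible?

This is a permutation of 4 out of 8: P(8,4) = 8!/4!.
That product is 8 × 7 × 6 × 5 = 1680.

1680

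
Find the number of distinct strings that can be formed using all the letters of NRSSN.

30

The 5 letters of NRSSN have repeats: N appearing twice and S appearing twice.
Dividing 5! = 120 by 2!·2! = 4 for the repeated letters gives 30.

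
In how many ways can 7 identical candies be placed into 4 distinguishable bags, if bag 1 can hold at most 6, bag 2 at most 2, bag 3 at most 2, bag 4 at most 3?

Ignoring the caps, the number of non-negative solutions to x_1+…+x_4 = 7 is C(10,3) = 120.
Subtract solutions that violate a single cap (substitute x_i' = x_i − (cap_i+1)): x_1 ≥ 7 gives C(3,3) = 1; x_2 ≥ 3 gives C(7,3) = 35; x_3 ≥ 3 gives C(7,3) = 35; x_4 ≥ 4 gives C(6,3) = 20. Together 91.
Add back pairs where two caps are both exceeded: 0 + 0 + 0 + 4 + 1 + 1 = 6.
By inclusion–exclusion the count is 120 − 91 + 6 = 35.

35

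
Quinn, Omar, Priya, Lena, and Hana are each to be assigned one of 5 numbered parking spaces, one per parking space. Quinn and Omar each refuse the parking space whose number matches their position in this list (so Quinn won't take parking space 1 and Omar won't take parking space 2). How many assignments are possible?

Let Aᵢ (for i ∈ {1, 2}) be the placements that put person i in their forbidden parking space. Any j of these fix j positions, leaving (5−j)! ways to fill the rest, and there are C(2,j) ways to pick which j.
By inclusion–exclusion, the number of valid placements is Σ_{j=0}^{2} (−1)^j C(2,j)·(5−j)!.
Computing: 120 − 48 + 6 = 78.

78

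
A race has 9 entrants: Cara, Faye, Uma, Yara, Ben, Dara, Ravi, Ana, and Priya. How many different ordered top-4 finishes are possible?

There are 9 choices for 1st place, 8 for 2nd, and so on down to 6 for position 4.
That gives 9 × 8 × 7 × 6 = 3024.

3024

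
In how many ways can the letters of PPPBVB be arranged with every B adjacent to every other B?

Treat the 2 copies of B as a single block. The multiset to arrange is then {BB, P, P, P, V}, 5 items in all.
That gives (5)!/(3!) = 20 arrangements.

20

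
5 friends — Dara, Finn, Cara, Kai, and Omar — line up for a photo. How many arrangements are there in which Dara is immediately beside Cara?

Place the 3 others and the Dara-Cara pair as 4 objects in a line; the pair has 2 internal arrangements.
That gives 2 × 4! = 2 × 24 = 48.

48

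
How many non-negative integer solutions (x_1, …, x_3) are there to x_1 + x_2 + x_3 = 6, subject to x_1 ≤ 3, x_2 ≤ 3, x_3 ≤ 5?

15

By stars and bars, unrestricted non-negative solutions to x_1+…+x_3 = 6 number C(6+2,2) = 28.
Subtract solutions that violate a single cap (substitute x_i' = x_i − (cap_i+1)): x_1 ≥ 4 gives C(4,2) = 6; x_2 ≥ 4 gives C(4,2) = 6; x_3 ≥ 6 gives C(2,2) = 1. Together 13.
No two caps can be exceeded simultaneously, so the pair terms are all 0.
By inclusion–exclusion the count is 28 − 13 + 0 = 15.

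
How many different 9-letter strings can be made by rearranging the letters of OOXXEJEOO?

3780

Letter multiplicities in OOXXEJEOO: E×2, J×1, O×4, X×2.
The number of distinct arrangements is 9!/(4!·2!·2!) = 362880/96 = 3780.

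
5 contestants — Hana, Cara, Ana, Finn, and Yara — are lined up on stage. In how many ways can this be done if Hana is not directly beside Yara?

72

There are 5! = 120 arrangements in all. If Hana and Yara are adjacent, merging them into one block gives 2·(4)! = 48 arrangements.
Complementary counting: 120 − 48 = 72.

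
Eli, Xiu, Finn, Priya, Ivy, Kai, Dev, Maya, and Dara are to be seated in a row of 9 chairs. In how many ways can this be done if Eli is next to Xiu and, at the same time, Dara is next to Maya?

Treat {Eli,Xiu} as one block (2 orders) and {Dara,Maya} as another (2 orders).
That leaves 7 units to arrange: 2 × 2 × 7! = 4 × 5040 = 20160.

20160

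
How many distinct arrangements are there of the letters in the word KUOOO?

20

Letter multiplicities in KUOOO: K×1, O×3, U×1.
So there are 5! / (3!) = 20 distinguishable arrangements.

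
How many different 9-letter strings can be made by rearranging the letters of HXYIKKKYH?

15120

HXYIKKKYH has 9 letters with H appearing twice, K appearing 3 times, and Y appearing twice.
The number of distinct arrangements is 9!/(3!·2!·2!) = 362880/24 = 15120.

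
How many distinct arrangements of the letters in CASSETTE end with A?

630

With the last slot taken by A, it remains to arrange the other 7 letters (CSSETTE).
Those 7 letters have E appearing twice, S appearing twice, and T appearing twice, giving (7)!/(2!·2!·2!) = 630.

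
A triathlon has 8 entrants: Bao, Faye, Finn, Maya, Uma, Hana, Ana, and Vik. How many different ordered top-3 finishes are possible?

336

This is an ordered selection of 3 from 8: P(8,3).
That gives 8 × 7 × 6 = 336.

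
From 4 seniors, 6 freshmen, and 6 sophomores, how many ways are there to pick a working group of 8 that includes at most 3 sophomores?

8955

Split by how many sophomores are chosen (0 through 3).
Sum: C(6,0)·C(10,8) + C(6,1)·C(10,7) + C(6,2)·C(10,6) + C(6,3)·C(10,5) = 45 + 720 + 3150 + 5040 = 8955.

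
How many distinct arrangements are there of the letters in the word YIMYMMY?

YIMYMMY has 7 letters with M appearing 3 times and Y appearing 3 times.
Dividing 7! = 5040 by 3!·3! = 36 for the repeated letters gives 140.

140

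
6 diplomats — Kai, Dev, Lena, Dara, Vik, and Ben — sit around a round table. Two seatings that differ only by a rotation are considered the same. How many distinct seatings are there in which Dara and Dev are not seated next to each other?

72

All circular seatings of 6 people number (5)! = 120.
Those with Dara next to Dev: fuse the pair into one unit and seat 5 units around a circle — 2·(4)! = 48.
Subtracting, 120 − 48 = 72.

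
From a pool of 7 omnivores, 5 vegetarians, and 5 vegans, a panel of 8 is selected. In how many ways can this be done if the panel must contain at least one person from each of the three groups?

23275

Unrestricted: C(17,8) = 24310 ways to pick any 8 of the 17.
Selections missing a whole group: no omnivores → C(10,8) = 45; no vegetarians → C(12,8) = 495; no vegans → C(12,8) = 495.
Add back selections omitting two groups (i.e. drawn from a single group): C(7,8) + C(5,8) + C(5,8) = 0.
By inclusion–exclusion: 24310 − 1035 + 0 = 23275.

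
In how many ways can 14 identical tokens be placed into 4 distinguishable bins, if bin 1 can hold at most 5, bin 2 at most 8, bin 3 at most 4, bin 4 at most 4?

Ignoring the caps, the number of non-negative solutions to x_1+…+x_4 = 14 is C(17,3) = 680.
Subtract solutions that violate a single cap (substitute x_i' = x_i − (cap_i+1)): x_1 ≥ 6 gives C(11,3) = 165; x_2 ≥ 9 gives C(8,3) = 56; x_3 ≥ 5 gives C(12,3) = 220; x_4 ≥ 5 gives C(12,3) = 220. Together 661.
Add back pairs where two caps are both exceeded: 0 + 20 + 20 + 1 + 1 + 35 = 77.
By inclusion–exclusion the count is 680 − 661 + 77 = 96.

96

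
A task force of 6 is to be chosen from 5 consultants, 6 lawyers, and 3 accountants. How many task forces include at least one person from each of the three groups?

Unrestricted: C(14,6) = 3003 ways to pick any 6 of the 14.
Selections missing a whole group: no consultants → C(9,6) = 84; no lawyers → C(8,6) = 28; no accountants → C(11,6) = 462.
Add back selections omitting two groups (i.e. drawn from a single group): C(5,6) + C(6,6) + C(3,6) = 1.
By inclusion–exclusion: 3003 − 574 + 1 = 2430.

2430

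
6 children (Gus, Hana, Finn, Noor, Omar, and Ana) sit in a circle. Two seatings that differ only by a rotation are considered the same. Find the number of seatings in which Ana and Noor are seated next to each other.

Glue Ana and Noor into a block (2 internal orders). Seating 5 units around a circle gives (4)! arrangements.
So 2 × (4)! = 2 × 24 = 48.

48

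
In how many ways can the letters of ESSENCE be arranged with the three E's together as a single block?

60

Treat the 3 copies of E as a single block. The multiset to arrange is then {EEE, C, N, S, S}, 5 items in all.
That gives (5)!/(2!) = 60 arrangements.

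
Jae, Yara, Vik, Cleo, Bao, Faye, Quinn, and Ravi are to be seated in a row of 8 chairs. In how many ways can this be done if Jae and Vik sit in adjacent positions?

10080

Place the 6 others and the Jae-Vik pair as 7 objects in a line; the pair has 2 internal arrangements.
So the count is 2·(7)! = 10080.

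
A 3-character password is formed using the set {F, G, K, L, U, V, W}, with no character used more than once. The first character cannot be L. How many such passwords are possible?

180

The first character has 7−1 = 6 choices (anything except L).
The remaining 2 characters are filled from the other 6 symbols without repetition: 6 × 5 = 30.
Total: 6 × 30 = 180.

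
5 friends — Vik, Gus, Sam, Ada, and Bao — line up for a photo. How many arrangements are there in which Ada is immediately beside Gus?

48

Glue Ada and Gus into one block (2 internal orders), leaving 4 units to arrange in a row.
So the count is 2·(4)! = 48.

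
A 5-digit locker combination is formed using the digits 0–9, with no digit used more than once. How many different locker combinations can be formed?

30240

This is a permutation of 5 out of 10: P(10,5) = 10!/5!.
10 × 9 × 8 × 7 × 6 = 30240.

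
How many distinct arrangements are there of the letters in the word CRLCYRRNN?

15120

The 9 letters of CRLCYRRNN have repeats: C appearing twice, N appearing twice, and R appearing 3 times.
The number of distinct arrangements is 9!/(3!·2!·2!) = 362880/24 = 15120.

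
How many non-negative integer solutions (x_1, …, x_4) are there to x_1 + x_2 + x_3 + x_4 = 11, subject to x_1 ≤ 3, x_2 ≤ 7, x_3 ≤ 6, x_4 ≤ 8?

180

Ignoring the caps, the number of non-negative solutions to x_1+…+x_4 = 11 is C(14,3) = 364.
Subtract solutions that violate a single cap (substitute x_i' = x_i − (cap_i+1)): x_1 ≥ 4 gives C(10,3) = 120; x_2 ≥ 8 gives C(6,3) = 20; x_3 ≥ 7 gives C(7,3) = 35; x_4 ≥ 9 gives C(5,3) = 10. Together 185.
Add back pairs where two caps are both exceeded: 0 + 1 + 0 + 0 + 0 + 0 = 1.
By inclusion–exclusion the count is 364 − 185 + 1 = 180.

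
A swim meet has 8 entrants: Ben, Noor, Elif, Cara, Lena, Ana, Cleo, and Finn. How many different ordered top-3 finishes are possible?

336

This is an ordered selection of 3 from 8: P(8,3).
That gives 8 × 7 × 6 = 336.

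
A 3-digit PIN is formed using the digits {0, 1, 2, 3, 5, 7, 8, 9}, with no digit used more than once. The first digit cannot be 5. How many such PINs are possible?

The first digit has 8−1 = 7 choices (anything except 5).
The remaining 2 digits are filled from the other 7 symbols without repetition: 7 × 6 = 42.
Total: 7 × 42 = 294.

294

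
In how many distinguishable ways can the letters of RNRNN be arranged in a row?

The 5 letters of RNRNN have repeats: N appearing 3 times and R appearing twice.
Dividing 5! = 120 by 3!·2! = 12 for the repeated letters gives 10.

10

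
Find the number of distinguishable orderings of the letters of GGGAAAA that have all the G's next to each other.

5

Treat the 3 copies of G as a single block. The multiset to arrange is then {GGG, A, A, A, A}, 5 items in all.
That gives (5)!/(4!) = 5 arrangements.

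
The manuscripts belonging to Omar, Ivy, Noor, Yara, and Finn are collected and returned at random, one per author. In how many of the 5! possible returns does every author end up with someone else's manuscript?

44

Count assignments avoiding every fixed point. For any j of the 5 authors fixed to their own manuscript, the other 5−j can be arranged in (5−j)! ways.
By inclusion–exclusion this is Σ_{j=0}^{5} (−1)^j C(5,j)·(5−j)!.
Computing: 120 − 120 + 60 − 20 + 5 − 1 = 44.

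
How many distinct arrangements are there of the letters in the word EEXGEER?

The 7 letters of EEXGEER have repeats: E appearing 4 times.
The number of distinct arrangements is 7!/(4!) = 5040/24 = 210.

210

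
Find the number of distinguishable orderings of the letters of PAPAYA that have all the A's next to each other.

12

Treat the 3 copies of A as a single block. The multiset to arrange is then {AAA, P, P, Y}, 4 items in all.
That gives (4)!/(2!) = 12 arrangements.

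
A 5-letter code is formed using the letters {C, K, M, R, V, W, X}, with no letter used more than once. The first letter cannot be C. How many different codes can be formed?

The first letter has 7−1 = 6 choices (anything except C).
The remaining 4 letters are filled from the other 6 symbols without repetition: 6 × 5 × 4 × 3 = 360.
Total: 6 × 360 = 2160.

2160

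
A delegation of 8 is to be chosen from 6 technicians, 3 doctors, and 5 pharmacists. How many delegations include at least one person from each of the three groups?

2828

With no constraint there are C(14,8) = 3003 possible selections.
Subtract selections that omit an entire group: no technicians → C(8,8) = 1; no doctors → C(11,8) = 165; no pharmacists → C(9,8) = 9.
Add back selections omitting two groups (i.e. drawn from a single group): C(6,8) + C(3,8) + C(5,8) = 0.
By inclusion–exclusion: 3003 − 175 + 0 = 2828.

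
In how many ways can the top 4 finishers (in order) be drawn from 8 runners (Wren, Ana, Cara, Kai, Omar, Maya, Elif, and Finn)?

There are 8 choices for 1st place, 7 for 2nd, and so on down to 5 for position 4.
That gives 8 × 7 × 6 × 5 = 1680.

1680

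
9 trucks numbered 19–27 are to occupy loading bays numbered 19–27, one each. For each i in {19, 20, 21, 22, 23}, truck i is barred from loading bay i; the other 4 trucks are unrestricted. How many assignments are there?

Let Aᵢ (for 19 ≤ i ≤ 23) be the placements that put truck i in its forbidden loading bay. Any j of these fix j positions, leaving (9−j)! ways to fill the rest, and there are C(5,j) ways to pick which j.
By inclusion–exclusion, the number of valid placements is Σ_{j=0}^{5} (−1)^j C(5,j)·(9−j)!.
Computing: 362880 − 201600 + 50400 − 7200 + 600 − 24 = 205056.

205056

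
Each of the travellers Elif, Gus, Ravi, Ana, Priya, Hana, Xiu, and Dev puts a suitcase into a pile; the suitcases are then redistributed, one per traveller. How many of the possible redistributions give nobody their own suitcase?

14833

Let Aᵢ be the assignments in which traveller i gets their own suitcase. We want the size of the complement of A₁∪…∪A_8.
By inclusion–exclusion this is Σ_{j=0}^{8} (−1)^j C(8,j)·(8−j)!.
Computing: 40320 − 40320 + 20160 − 6720 + 1680 − 336 + 56 − 8 + 1 = 14833.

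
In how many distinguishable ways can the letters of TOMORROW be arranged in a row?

3360

Letter multiplicities in TOMORROW: M×1, O×3, R×2, T×1, W×1.
So there are 8! / (3!·2!) = 3360 distinguishable arrangements.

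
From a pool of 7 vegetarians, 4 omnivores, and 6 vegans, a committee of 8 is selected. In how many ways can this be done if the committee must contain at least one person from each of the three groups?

22813

Total 8-person selections from all 17: C(17,8) = 24310.
Selections missing a whole group: no vegetarians → C(10,8) = 45; no omnivores → C(13,8) = 1287; no vegans → C(11,8) = 165.
Add back selections omitting two groups (i.e. drawn from a single group): C(7,8) + C(4,8) + C(6,8) = 0.
By inclusion–exclusion: 24310 − 1497 + 0 = 22813.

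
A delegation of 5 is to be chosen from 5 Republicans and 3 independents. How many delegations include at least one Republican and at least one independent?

Unrestricted: C(8,5) = 56 ways to pick any 5 of the 8.
Subtract selections that omit an entire group: no Republicans → C(3,5) = 0; no independents → C(5,5) = 1.
Both groups omitted at once is impossible, so 56 − 1 = 55.

55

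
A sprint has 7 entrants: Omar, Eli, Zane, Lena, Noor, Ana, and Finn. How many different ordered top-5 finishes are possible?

2520

There are 7 choices for 1st place, 6 for 2nd, and so on down to 3 for position 5.
That gives 7 × 6 × 5 × 4 × 3 = 2520.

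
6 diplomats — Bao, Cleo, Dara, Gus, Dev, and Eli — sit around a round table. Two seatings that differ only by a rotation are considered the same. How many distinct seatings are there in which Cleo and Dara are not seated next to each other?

All circular seatings of 6 people number (5)! = 120.
Seatings with Cleo beside Dara: treat them as a block with 2 internal orders, giving 2 × (4)! = 48.
Subtracting, 120 − 48 = 72.

72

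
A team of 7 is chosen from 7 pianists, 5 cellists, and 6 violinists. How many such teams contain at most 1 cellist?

10296

Split by how many cellists are chosen (0 through 1).
Sum: C(5,0)·C(13,7) + C(5,1)·C(13,6) = 1716 + 8580 = 10296.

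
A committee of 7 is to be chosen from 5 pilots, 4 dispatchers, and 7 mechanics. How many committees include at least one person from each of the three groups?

10283

Unrestricted: C(16,7) = 11440 ways to pick any 7 of the 16.
Selections missing a whole group: no pilots → C(11,7) = 330; no dispatchers → C(12,7) = 792; no mechanics → C(9,7) = 36.
Add back selections omitting two groups (i.e. drawn from a single group): C(5,7) + C(4,7) + C(7,7) = 1.
By inclusion–exclusion: 11440 − 1158 + 1 = 10283.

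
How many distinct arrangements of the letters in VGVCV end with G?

4

With the last slot taken by G, it remains to arrange the other 4 letters (VVCV).
Those 4 letters have V appearing 3 times, giving (4)!/(3!) = 4.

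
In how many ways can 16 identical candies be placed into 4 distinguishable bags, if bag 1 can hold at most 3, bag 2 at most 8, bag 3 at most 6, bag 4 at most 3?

33

Ignoring the caps, the number of non-negative solutions to x_1+…+x_4 = 16 is C(19,3) = 969.
Subtract solutions that violate a single cap (substitute x_i' = x_i − (cap_i+1)): x_1 ≥ 4 gives C(15,3) = 455; x_2 ≥ 9 gives C(10,3) = 120; x_3 ≥ 7 gives C(12,3) = 220; x_4 ≥ 4 gives C(15,3) = 455. Together 1250.
Add back pairs where two caps are both exceeded: 20 + 56 + 165 + 1 + 20 + 56 = 318.
Subtract triples: 0 + 0 + 4 + 0 = 4.
By inclusion–exclusion the count is 969 − 1250 + 318 − 4 = 33.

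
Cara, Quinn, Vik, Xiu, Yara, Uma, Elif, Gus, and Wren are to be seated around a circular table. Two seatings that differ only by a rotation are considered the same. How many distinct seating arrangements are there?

Fix one person's seat to break rotational symmetry; the remaining 8 people can be arranged in (8)! = 40320 ways.

40320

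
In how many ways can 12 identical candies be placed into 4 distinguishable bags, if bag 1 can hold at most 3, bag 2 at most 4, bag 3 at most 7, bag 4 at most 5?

Ignoring the caps, the number of non-negative solutions to x_1+…+x_4 = 12 is C(15,3) = 455.
Subtract solutions that violate a single cap (substitute x_i' = x_i − (cap_i+1)): x_1 ≥ 4 gives C(11,3) = 165; x_2 ≥ 5 gives C(10,3) = 120; x_3 ≥ 8 gives C(7,3) = 35; x_4 ≥ 6 gives C(9,3) = 84. Together 404.
Add back pairs where two caps are both exceeded: 20 + 1 + 10 + 0 + 4 + 0 = 35.
By inclusion–exclusion the count is 455 − 404 + 35 = 86.

86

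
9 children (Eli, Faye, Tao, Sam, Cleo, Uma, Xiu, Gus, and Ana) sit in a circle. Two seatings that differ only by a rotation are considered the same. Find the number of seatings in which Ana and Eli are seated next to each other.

10080

Glue Ana and Eli into a block (2 internal orders). Seating 8 units around a circle gives (7)! arrangements.
So 2 × (7)! = 2 × 5040 = 10080.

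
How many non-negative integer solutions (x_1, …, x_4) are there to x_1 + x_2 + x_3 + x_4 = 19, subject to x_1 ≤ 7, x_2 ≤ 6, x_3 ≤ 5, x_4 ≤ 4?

Without the upper bounds there are C(22,3) = 1540 ways to split 19 among 4 variables.
Subtract solutions that violate a single cap (substitute x_i' = x_i − (cap_i+1)): x_1 ≥ 8 gives C(14,3) = 364; x_2 ≥ 7 gives C(15,3) = 455; x_3 ≥ 6 gives C(16,3) = 560; x_4 ≥ 5 gives C(17,3) = 680. Together 2059.
Add back pairs where two caps are both exceeded: 35 + 56 + 84 + 84 + 120 + 165 = 544.
Subtract triples: 0 + 0 + 1 + 4 = 5.
By inclusion–exclusion the count is 1540 − 2059 + 544 − 5 = 20.

20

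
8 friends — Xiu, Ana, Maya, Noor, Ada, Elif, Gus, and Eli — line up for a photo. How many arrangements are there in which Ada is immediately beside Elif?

Place the 6 others and the Ada-Elif pair as 7 objects in a line; the pair has 2 internal arrangements.
So the count is 2·(7)! = 10080.

10080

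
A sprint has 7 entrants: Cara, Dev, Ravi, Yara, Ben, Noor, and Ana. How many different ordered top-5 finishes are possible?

2520

There are 7 choices for 1st place, 6 for 2nd, and so on down to 3 for position 5.
That gives 7 × 6 × 5 × 4 × 3 = 2520.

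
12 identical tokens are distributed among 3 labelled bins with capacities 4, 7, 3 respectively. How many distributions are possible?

6

Without the upper bounds there are C(14,2) = 91 ways to split 12 among 3 bins.
Subtract solutions that violate a single cap (substitute x_i' = x_i − (cap_i+1)): x_1 ≥ 5 gives C(9,2) = 36; x_2 ≥ 8 gives C(6,2) = 15; x_3 ≥ 4 gives C(10,2) = 45. Together 96.
Add back pairs where two caps are both exceeded: 0 + 10 + 1 = 11.
By inclusion–exclusion the count is 91 − 96 + 11 = 6.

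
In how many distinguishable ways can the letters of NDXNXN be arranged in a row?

The 6 letters of NDXNXN have repeats: N appearing 3 times and X appearing twice.
Dividing 6! = 720 by 3!·2! = 12 for the repeated letters gives 60.

60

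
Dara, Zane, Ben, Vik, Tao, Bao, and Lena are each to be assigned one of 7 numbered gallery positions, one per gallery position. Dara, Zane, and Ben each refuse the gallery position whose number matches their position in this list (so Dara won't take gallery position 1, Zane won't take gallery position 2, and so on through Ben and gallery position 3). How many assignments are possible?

3216

Let Aᵢ (for i ∈ {1, 2, 3}) be the placements that put person i in their forbidden gallery position. Any j of these fix j positions, leaving (7−j)! ways to fill the rest, and there are C(3,j) ways to pick which j.
By inclusion–exclusion, the number of valid placements is Σ_{j=0}^{3} (−1)^j C(3,j)·(7−j)!.
Computing: 5040 − 2160 + 360 − 24 = 3216.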